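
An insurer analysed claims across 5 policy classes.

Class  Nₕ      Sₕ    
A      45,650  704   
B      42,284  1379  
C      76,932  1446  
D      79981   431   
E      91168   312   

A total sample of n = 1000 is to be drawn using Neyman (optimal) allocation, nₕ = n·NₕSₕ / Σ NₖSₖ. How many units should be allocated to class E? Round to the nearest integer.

Σ NₕSₕ = 45650·704 + 42284·1379 + 76932·1446 + 79981·431 + 91168·312 = 264607135.
Share for E: 28444416/264607135 = 0.10750.
n_E = 1000 × 0.10750 = 107.497... → 107.

107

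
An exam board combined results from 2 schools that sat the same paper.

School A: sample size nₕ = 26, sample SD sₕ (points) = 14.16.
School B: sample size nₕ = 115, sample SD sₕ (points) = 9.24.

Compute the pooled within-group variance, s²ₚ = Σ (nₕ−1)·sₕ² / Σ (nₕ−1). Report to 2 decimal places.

106.08

A: (26−1)·14.16² = 25·200.5056 = 5012.64
B: (115−1)·9.24² = 114·85.3776 = 9733.0464
Numerator = 14745.6864; denominator = Σ(nₕ−1) = 139.
s²ₚ = 14745.6864/139 = 106.0841... → 106.08.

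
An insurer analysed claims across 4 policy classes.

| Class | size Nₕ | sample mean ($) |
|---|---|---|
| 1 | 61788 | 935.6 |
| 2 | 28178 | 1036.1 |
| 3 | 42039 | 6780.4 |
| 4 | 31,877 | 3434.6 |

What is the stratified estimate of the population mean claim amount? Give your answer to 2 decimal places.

2938.27

x̄_st = (Σ Nₕx̄ₕ) / (Σ Nₕ) = (61788·935.6 + 28178·1036.1 + 42039·6780.4 + 31877·3434.6) / 163882
= 481530058.4 / 163882 = 2938.2730... → 2938.27.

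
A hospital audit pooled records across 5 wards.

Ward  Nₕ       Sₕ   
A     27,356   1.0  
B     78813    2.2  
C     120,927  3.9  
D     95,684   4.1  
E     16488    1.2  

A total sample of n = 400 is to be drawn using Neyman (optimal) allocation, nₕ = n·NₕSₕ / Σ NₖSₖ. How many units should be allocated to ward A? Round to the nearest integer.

Σ NₕSₕ = 27356·1.0 + 78813·2.2 + 120927·3.9 + 95684·4.1 + 16488·1.2 = 1084449.9.
Share for A: 27356/1084449.9 = 0.02523.
n_A = 400 × 0.02523 = 10.090... → 10.

10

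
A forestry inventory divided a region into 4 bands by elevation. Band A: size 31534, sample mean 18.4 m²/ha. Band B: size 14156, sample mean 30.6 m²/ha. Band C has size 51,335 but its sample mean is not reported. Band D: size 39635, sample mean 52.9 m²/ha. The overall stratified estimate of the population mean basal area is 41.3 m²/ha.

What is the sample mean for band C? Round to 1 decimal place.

49.4

N = 31534 + 14156 + 51335 + 39635 = 136660.
Overall total = μ·N = 41.3·136660 = 5644058.
Subtract the known strata: 31534·18.4 + 14156·30.6 + 39635·52.9 = 3110090.7.
Remaining total for band C: 5644058 − 3110090.7 = 2533967.3.
Divide by its size: 2533967.3 / 51335 = 49.361... → 49.4.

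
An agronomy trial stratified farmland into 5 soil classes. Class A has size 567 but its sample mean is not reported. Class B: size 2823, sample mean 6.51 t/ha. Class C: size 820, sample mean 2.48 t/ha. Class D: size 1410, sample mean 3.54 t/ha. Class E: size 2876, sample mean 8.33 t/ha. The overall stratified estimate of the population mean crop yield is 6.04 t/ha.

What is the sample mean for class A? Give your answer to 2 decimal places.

3.45

Σ Nₕx̄ₕ = N·μ, so 567·x̄_A = 8496·6.04 − (2823·6.51 + 820·2.48 + 1410·3.54 + 2876·8.33).
= 51315.84 − 49359.81 = 1956.03.
x̄_A = 1956.03 / 567 = 3.4498... → 3.45.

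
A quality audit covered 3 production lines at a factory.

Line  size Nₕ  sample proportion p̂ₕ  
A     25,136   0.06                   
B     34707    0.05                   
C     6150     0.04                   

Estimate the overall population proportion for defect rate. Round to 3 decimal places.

N = 25136 + 34707 + 6150 = 65993.
Overall proportion = Σ (Nₕ/N)·p̂ₕ.
Σ Nₕp̂ₕ = 1508.16 + 1735.35 + 246 = 3489.51.
3489.51 / 65993 = 0.05288... → 0.053.

0.053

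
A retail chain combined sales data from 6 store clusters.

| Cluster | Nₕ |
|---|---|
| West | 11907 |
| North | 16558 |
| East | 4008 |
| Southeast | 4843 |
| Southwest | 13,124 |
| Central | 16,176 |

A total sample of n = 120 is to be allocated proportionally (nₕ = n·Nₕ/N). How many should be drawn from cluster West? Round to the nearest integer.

21

Share of cluster West = 11907/66616 = 0.17874.
Allocate 120 × 0.17874 = 21.449... → 21.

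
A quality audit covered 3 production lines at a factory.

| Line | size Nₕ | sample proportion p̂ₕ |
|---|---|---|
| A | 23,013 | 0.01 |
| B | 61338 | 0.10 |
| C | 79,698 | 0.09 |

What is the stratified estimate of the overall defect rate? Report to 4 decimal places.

Wₕ = Nₕ/N with N = 164049: 0.1403, 0.3739, 0.4858.
p̂_st = 0.1403·0.01 + 0.3739·0.10 + 0.4858·0.09 ≈ 0.082517... → 0.0825.

0.0825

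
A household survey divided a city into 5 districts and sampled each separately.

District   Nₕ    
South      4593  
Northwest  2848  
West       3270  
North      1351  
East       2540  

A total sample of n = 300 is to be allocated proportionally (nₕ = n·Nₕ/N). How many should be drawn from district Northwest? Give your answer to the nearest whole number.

59

Share of district Northwest = 2848/14602 = 0.19504.
Allocate 300 × 0.19504 = 58.513... → 59.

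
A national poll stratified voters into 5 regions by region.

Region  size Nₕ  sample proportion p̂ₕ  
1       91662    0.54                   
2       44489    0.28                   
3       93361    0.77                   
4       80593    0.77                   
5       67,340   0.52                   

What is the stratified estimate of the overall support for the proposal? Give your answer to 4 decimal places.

0.6118

Wₕ = Nₕ/N with N = 377445: 0.2428, 0.1179, 0.2473, 0.2135, 0.1784.
p̂_st = 0.2428·0.54 + 0.1179·0.28 + 0.2473·0.77 + 0.2135·0.77 + 0.1784·0.52 ≈ 0.611787... → 0.6118.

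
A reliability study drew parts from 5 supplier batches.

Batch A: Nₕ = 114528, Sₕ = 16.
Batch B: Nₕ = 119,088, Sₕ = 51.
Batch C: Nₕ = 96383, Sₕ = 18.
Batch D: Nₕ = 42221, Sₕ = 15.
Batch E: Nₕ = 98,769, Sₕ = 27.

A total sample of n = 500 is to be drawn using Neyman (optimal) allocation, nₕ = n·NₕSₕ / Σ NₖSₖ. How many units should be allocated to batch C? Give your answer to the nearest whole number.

A: NₕSₕ = 114528·16 = 1832448
B: NₕSₕ = 119088·51 = 6073488
C: NₕSₕ = 96383·18 = 1734894
D: NₕSₕ = 42221·15 = 633315
E: NₕSₕ = 98769·27 = 2666763
Σ NₕSₕ = 12940908.
n_C = 500·1734894/12940908 = 67.031... → 67.

67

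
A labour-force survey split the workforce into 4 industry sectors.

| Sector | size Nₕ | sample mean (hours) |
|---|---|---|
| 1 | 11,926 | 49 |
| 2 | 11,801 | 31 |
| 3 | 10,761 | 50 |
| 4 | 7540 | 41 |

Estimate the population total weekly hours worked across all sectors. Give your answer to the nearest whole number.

1797395

1: 11926·49 = 584374
2: 11801·31 = 365831
3: 10761·50 = 538050
4: 7540·41 = 309140
τ̂ = Σ Nₕx̄ₕ = 1797395.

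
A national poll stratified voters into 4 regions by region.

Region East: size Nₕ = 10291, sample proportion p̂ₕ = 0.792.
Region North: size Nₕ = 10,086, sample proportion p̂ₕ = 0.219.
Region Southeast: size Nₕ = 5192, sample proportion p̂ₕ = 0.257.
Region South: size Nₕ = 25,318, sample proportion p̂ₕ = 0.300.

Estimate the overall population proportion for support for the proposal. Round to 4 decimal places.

Wₕ = Nₕ/N with N = 50887: 0.2022, 0.1982, 0.1020, 0.4975.
p̂_st = 0.2022·0.792 + 0.1982·0.219 + 0.1020·0.257 + 0.4975·0.300 ≈ 0.379057... → 0.3791.

0.3791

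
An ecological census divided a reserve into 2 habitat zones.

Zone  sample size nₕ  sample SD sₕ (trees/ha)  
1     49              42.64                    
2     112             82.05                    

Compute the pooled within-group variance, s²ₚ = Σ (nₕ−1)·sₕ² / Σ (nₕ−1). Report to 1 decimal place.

5248.7

Degrees of freedom: 48 + 111 = 159.
Σ(nₕ−1)sₕ² = 48·1818.1696 + 111·6732.2025 = 834546.6183.
s²ₚ = 834546.6183 / 159 = 5248.721... → 5248.7.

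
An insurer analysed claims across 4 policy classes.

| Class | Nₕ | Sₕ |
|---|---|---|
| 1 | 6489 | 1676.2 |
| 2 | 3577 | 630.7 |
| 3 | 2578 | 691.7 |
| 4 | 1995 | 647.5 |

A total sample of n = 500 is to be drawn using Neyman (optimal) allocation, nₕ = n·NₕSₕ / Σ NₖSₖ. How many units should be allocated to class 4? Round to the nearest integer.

40

1: NₕSₕ = 6489·1676.2 = 10876861.8
2: NₕSₕ = 3577·630.7 = 2256013.9
3: NₕSₕ = 2578·691.7 = 1783202.6
4: NₕSₕ = 1995·647.5 = 1291762.5
Σ NₕSₕ = 16207840.8.
n_4 = 500·1291762.5/16207840.8 = 39.850... → 40.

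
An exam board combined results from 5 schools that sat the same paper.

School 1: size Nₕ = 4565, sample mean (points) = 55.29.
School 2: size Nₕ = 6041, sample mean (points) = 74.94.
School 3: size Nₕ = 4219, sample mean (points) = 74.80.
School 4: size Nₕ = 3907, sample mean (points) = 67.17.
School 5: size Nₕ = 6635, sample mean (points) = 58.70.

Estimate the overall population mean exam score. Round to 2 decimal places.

N = 25367; weights Wₕ = Nₕ/N = (0.1800, 0.2381, 0.1663, 0.1540, 0.2616).
x̄_st = Σ Wₕ·x̄ₕ = 0.1800·55.29 + 0.2381·74.94 + 0.1663·74.80 + 0.1540·67.17 + 0.2616·58.70 ≈ 65.9361...
→ 65.94.

65.94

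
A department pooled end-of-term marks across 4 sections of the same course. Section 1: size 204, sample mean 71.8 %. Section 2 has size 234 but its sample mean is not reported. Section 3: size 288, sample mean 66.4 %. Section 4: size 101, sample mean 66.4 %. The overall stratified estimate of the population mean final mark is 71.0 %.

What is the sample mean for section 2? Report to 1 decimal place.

77.9

Σ Nₕx̄ₕ = N·μ, so 234·x̄_2 = 827·71.0 − (204·71.8 + 288·66.4 + 101·66.4).
= 58717 − 40476.8 = 18240.2.
x̄_2 = 18240.2 / 234 = 77.950... → 77.9.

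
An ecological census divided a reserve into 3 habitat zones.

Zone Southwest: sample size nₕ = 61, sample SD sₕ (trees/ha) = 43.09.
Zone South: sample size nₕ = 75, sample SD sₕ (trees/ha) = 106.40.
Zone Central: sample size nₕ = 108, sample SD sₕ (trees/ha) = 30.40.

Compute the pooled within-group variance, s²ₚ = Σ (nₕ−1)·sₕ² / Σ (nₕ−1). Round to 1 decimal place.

4348.7

Degrees of freedom: 60 + 74 + 107 = 241.
Σ(nₕ−1)sₕ² = 60·1856.7481 + 74·11320.96 + 107·924.16 = 1048041.046.
s²ₚ = 1048041.046 / 241 = 4348.718... → 4348.7.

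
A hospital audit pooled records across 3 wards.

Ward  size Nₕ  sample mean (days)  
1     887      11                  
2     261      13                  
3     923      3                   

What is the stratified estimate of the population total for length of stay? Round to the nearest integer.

15919

1: 887·11 = 9757
2: 261·13 = 3393
3: 923·3 = 2769
τ̂ = Σ Nₕx̄ₕ = 15919.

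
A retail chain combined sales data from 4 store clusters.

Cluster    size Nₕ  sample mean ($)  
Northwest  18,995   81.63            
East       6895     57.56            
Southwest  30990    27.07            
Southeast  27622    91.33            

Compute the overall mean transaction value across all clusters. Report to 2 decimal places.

62.83

N = 18995 + 6895 + 30990 + 27622 = 84502.
The stratified mean weights each stratum mean by its population share Nₕ/N.
Σ Nₕx̄ₕ = 18995·81.63 + 6895·57.56 + 30990·27.07 + 27622·91.33 = 1550561.85 + 396876.2 + 838899.3 + 2522717.26 = 5309054.61.
Divide by N: 5309054.61 / 84502 = 62.8276... → 62.83.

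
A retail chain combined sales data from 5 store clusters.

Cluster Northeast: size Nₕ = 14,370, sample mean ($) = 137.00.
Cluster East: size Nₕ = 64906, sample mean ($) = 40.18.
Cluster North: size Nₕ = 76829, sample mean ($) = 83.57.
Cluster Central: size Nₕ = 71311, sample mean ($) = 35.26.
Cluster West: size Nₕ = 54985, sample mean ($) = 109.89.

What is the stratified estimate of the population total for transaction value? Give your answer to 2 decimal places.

Northeast: 14370·137.00 = 1968690
East: 64906·40.18 = 2607923.08
North: 76829·83.57 = 6420599.53
Central: 71311·35.26 = 2514425.86
West: 54985·109.89 = 6042301.65
τ̂ = Σ Nₕx̄ₕ = 19553940.12.

19553940.12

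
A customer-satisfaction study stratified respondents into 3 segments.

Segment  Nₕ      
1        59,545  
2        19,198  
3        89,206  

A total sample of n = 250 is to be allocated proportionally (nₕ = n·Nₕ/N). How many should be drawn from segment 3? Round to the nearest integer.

133

Share of segment 3 = 89206/167949 = 0.53115.
Allocate 250 × 0.53115 = 132.787... → 133.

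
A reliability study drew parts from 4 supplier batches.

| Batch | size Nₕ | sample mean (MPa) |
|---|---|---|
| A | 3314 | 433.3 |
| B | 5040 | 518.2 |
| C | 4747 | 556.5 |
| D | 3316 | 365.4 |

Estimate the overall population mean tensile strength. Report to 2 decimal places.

x̄_st = (Σ Nₕx̄ₕ) / (Σ Nₕ) = (3314·433.3 + 5040·518.2 + 4747·556.5 + 3316·365.4) / 16417
= 7901056.1 / 16417 = 481.2728... → 481.27.

481.27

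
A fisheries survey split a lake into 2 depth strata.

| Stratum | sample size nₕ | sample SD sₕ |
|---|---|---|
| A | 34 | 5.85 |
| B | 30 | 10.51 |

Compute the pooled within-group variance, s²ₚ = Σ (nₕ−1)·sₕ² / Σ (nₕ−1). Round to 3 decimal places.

69.882

Degrees of freedom: 33 + 29 = 62.
Σ(nₕ−1)sₕ² = 33·34.2225 + 29·110.4601 = 4332.6854.
s²ₚ = 4332.6854 / 62 = 69.88202... → 69.882.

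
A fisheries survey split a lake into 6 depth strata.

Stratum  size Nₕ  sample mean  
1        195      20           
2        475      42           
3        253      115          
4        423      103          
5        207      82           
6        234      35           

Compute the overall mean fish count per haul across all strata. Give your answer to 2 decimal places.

N = 1787; weights Wₕ = Nₕ/N = (0.1091, 0.2658, 0.1416, 0.2367, 0.1158, 0.1309).
x̄_st = Σ Wₕ·x̄ₕ = 0.1091·20 + 0.2658·42 + 0.1416·115 + 0.2367·103 + 0.1158·82 + 0.1309·35 ≈ 68.0907...
→ 68.09.

68.09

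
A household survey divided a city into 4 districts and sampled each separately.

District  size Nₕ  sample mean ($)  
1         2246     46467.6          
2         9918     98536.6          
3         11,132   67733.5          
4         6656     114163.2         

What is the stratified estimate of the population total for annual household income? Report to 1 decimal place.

2595531809.6

1: 2246·46467.6 = 104366229.6
2: 9918·98536.6 = 977285998.8
3: 11132·67733.5 = 754009322
4: 6656·114163.2 = 759870259.2
τ̂ = Σ Nₕx̄ₕ = 2595531809.6.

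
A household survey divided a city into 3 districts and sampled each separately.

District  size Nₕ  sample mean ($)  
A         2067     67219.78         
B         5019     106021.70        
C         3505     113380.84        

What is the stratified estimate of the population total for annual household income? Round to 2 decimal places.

Population total = Σ Nₕ·x̄ₕ (each stratum's size times its mean).
2067·67219.78 + 5019·106021.70 + 3505·113380.84 = 138943285.26 + 532122912.3 + 397399844.2 = 1068466041.76.

1068466041.76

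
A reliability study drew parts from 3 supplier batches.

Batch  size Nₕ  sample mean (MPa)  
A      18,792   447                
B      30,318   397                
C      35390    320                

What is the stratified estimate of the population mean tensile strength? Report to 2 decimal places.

375.87

N = 18792 + 30318 + 35390 = 84500.
Overall mean = Σ (Nₕ/N)·x̄ₕ — weight by population share, not a simple average.
Σ Nₕx̄ₕ = 18792·447 + 30318·397 + 35390·320 = 8400024 + 12036246 + 11324800 = 31761070.
Divide by N: 31761070 / 84500 = 375.8707... → 375.87.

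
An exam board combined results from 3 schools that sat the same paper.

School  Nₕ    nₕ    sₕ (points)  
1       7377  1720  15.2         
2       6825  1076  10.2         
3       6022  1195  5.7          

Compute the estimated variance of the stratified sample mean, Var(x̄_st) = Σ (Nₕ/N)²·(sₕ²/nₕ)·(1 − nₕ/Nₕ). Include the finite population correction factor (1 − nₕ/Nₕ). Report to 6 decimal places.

N = 20224; Wₕ = Nₕ/N.
school 1: (7377/20224)²·15.2²/1720·(1 − 1720/7377) = 0.013705364
school 2: (6825/20224)²·10.2²/1076·(1 − 1076/6825) = 0.009275748
school 3: (6022/20224)²·5.7²/1195·(1 − 1195/6022) = 0.001932261
Sum = 0.024913373 → 0.024913.

0.024913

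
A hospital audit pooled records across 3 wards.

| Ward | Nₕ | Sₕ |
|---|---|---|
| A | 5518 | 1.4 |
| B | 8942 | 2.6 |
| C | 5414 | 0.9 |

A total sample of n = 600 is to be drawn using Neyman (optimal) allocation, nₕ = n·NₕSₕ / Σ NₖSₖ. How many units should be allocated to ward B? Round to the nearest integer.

389

A: NₕSₕ = 5518·1.4 = 7725.2
B: NₕSₕ = 8942·2.6 = 23249.2
C: NₕSₕ = 5414·0.9 = 4872.6
Σ NₕSₕ = 35847.
n_B = 600·23249.2/35847 = 389.141... → 389.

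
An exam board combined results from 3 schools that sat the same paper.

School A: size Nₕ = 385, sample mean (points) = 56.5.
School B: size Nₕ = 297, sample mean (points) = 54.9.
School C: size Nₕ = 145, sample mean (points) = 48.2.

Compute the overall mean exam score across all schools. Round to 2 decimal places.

N = 385 + 297 + 145 = 827.
Weight each subgroup mean by Nₕ/N and sum.
Σ Nₕx̄ₕ = 385·56.5 + 297·54.9 + 145·48.2 = 21752.5 + 16305.3 + 6989 = 45046.8.
Divide by N: 45046.8 / 827 = 54.4701... → 54.47.

54.47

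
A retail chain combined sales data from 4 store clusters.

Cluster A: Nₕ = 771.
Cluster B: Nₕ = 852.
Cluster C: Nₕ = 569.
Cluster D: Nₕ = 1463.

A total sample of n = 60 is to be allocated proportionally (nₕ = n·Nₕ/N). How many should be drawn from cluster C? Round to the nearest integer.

9

Share of cluster C = 569/3655 = 0.15568.
Allocate 60 × 0.15568 = 9.341... → 9.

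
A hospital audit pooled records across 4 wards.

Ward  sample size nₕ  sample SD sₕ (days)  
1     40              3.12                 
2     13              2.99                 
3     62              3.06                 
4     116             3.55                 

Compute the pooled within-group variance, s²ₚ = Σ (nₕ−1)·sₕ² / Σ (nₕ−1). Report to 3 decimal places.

1: (40−1)·3.12² = 39·9.7344 = 379.6416
2: (13−1)·2.99² = 12·8.9401 = 107.2812
3: (62−1)·3.06² = 61·9.3636 = 571.1796
4: (116−1)·3.55² = 115·12.6025 = 1449.2875
Numerator = 2507.3899; denominator = Σ(nₕ−1) = 227.
s²ₚ = 2507.3899/227 = 11.04577... → 11.046.

11.046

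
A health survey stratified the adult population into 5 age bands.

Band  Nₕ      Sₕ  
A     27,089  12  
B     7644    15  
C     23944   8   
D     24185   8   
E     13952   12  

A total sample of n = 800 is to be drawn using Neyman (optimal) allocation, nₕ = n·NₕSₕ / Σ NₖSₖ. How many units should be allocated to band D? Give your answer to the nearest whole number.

A: NₕSₕ = 27089·12 = 325068
B: NₕSₕ = 7644·15 = 114660
C: NₕSₕ = 23944·8 = 191552
D: NₕSₕ = 24185·8 = 193480
E: NₕSₕ = 13952·12 = 167424
Σ NₕSₕ = 992184.
n_D = 800·193480/992184 = 156.003... → 156.

156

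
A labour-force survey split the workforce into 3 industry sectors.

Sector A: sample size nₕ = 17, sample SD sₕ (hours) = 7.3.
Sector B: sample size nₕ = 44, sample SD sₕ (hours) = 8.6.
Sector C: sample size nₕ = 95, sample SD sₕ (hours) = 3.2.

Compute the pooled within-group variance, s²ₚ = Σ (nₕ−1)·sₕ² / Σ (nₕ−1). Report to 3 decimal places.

32.650

Degrees of freedom: 16 + 43 + 94 = 153.
Σ(nₕ−1)sₕ² = 16·53.29 + 43·73.96 + 94·10.24 = 4995.48.
s²ₚ = 4995.48 / 153 = 32.65020... → 32.650.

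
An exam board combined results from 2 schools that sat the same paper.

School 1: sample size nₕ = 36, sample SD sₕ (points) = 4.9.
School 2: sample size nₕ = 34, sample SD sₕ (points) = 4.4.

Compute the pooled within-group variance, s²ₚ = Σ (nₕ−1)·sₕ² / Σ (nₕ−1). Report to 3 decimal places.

21.753

1: (36−1)·4.9² = 35·24.01 = 840.35
2: (34−1)·4.4² = 33·19.36 = 638.88
Numerator = 1479.23; denominator = Σ(nₕ−1) = 68.
s²ₚ = 1479.23/68 = 21.75338... → 21.753.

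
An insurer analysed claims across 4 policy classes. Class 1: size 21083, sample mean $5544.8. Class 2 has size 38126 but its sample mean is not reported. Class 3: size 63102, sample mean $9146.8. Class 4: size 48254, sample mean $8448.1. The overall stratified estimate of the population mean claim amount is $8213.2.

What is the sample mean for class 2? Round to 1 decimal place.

7846.3

N = 21083 + 38126 + 63102 + 48254 = 170565.
Overall total = μ·N = 8213.2·170565 = 1400884458.
Subtract the known strata: 21083·5544.8 + 63102·9146.8 + 48254·8448.1 = 1101737009.4.
Remaining total for class 2: 1400884458 − 1101737009.4 = 299147448.6.
Divide by its size: 299147448.6 / 38126 = 7846.285... → 7846.3.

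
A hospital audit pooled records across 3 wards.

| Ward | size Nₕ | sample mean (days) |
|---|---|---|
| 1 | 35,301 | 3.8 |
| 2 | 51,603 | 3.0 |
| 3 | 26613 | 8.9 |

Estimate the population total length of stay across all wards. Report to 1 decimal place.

Population total = Σ Nₕ·x̄ₕ (each stratum's size times its mean).
35301·3.8 + 51603·3.0 + 26613·8.9 = 134143.8 + 154809 + 236855.7 = 525808.5.

525808.5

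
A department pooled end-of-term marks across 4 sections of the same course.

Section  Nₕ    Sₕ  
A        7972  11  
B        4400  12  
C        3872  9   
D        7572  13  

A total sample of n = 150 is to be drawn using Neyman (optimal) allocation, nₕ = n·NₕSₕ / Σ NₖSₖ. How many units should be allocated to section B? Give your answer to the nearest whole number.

Σ NₕSₕ = 7972·11 + 4400·12 + 3872·9 + 7572·13 = 273776.
Share for B: 52800/273776 = 0.19286.
n_B = 150 × 0.19286 = 28.929... → 29.

29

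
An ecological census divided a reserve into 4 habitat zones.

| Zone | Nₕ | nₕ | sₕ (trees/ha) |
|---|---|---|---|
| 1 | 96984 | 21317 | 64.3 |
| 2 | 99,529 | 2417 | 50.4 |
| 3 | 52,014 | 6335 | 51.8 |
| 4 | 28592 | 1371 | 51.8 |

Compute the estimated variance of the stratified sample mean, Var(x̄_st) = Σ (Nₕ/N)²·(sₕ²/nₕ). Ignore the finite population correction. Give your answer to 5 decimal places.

0.19508

N = 277119. Term for each stratum: Wₕ²sₕ²/nₕ.
Var(x̄_st) = 0.02375546 + 0.13556610 + 0.01492179 + 0.02083428 = 0.19507763 → 0.19508.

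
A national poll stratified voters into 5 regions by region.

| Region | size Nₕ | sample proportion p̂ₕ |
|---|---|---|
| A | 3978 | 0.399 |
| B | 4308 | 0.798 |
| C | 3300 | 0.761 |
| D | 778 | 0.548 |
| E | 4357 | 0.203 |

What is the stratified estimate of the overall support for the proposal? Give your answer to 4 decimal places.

N = 3978 + 4308 + 3300 + 778 + 4357 = 16721.
Overall proportion = Σ (Nₕ/N)·p̂ₕ.
Σ Nₕp̂ₕ = 1587.222 + 3437.784 + 2511.3 + 426.344 + 884.471 = 8847.121.
8847.121 / 16721 = 0.529102... → 0.5291.

0.5291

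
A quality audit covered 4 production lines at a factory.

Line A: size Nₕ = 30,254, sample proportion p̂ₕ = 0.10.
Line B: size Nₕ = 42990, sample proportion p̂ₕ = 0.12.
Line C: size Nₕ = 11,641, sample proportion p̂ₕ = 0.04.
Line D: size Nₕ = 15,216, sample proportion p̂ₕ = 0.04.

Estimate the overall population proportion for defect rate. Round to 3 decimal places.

N = 30254 + 42990 + 11641 + 15216 = 100101.
Overall proportion = Σ (Nₕ/N)·p̂ₕ.
Σ Nₕp̂ₕ = 3025.4 + 5158.8 + 465.64 + 608.64 = 9258.48.
9258.48 / 100101 = 0.09249... → 0.092.

0.092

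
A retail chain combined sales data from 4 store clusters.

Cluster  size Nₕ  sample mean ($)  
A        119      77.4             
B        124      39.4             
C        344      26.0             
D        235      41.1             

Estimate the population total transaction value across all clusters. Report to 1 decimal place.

A: 119·77.4 = 9210.6
B: 124·39.4 = 4885.6
C: 344·26.0 = 8944
D: 235·41.1 = 9658.5
τ̂ = Σ Nₕx̄ₕ = 32698.7.

32698.7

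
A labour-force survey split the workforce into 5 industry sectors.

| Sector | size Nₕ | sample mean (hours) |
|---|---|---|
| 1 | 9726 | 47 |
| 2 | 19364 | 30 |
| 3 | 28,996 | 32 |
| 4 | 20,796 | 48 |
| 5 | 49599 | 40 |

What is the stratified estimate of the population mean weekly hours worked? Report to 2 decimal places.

38.51

N = 128481; weights Wₕ = Nₕ/N = (0.0757, 0.1507, 0.2257, 0.1619, 0.3860).
x̄_st = Σ Wₕ·x̄ₕ = 0.0757·47 + 0.1507·30 + 0.2257·32 + 0.1619·48 + 0.3860·40 ≈ 38.5122...
→ 38.51.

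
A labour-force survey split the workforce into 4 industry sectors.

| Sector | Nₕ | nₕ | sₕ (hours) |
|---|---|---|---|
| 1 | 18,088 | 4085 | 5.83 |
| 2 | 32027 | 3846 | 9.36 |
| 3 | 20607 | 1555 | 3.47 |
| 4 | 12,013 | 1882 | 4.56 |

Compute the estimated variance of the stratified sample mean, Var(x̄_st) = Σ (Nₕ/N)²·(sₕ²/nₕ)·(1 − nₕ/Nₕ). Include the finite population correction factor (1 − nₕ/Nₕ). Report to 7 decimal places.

0.0039520

N = 82735; Wₕ = Nₕ/N.
sector 1: (18088/82735)²·5.83²/4085·(1 − 4085/18088) = 0.0003078776
sector 2: (32027/82735)²·9.36²/3846·(1 − 3846/32027) = 0.0030035615
sector 3: (20607/82735)²·3.47²/1555·(1 − 1555/20607) = 0.0004441251
sector 4: (12013/82735)²·4.56²/1882·(1 − 1882/12013) = 0.0001964424
Sum = 0.0039520068 → 0.0039520.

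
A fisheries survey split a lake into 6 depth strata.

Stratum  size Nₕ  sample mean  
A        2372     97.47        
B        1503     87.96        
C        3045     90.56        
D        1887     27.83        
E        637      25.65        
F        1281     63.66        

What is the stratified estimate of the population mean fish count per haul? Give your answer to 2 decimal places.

x̄_st = (Σ Nₕx̄ₕ) / (Σ Nₕ) = (2372·97.47 + 1503·87.96 + 3045·90.56 + 1887·27.83 + 637·25.65 + 1281·63.66) / 10725
= 789560.64 / 10725 = 73.6187... → 73.62.

73.62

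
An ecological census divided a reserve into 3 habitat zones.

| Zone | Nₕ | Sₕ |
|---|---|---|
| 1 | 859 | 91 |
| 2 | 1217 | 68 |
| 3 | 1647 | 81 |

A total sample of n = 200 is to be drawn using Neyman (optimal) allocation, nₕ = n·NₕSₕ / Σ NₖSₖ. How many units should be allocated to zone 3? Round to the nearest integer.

Σ NₕSₕ = 859·91 + 1217·68 + 1647·81 = 294332.
Share for 3: 133407/294332 = 0.45325.
n_3 = 200 × 0.45325 = 90.651... → 91.

91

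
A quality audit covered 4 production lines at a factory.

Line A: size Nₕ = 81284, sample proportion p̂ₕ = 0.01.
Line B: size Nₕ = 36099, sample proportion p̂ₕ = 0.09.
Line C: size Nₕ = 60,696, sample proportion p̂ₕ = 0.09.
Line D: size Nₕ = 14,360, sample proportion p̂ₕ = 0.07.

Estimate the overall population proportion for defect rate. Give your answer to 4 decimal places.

N = 81284 + 36099 + 60696 + 14360 = 192439.
Overall proportion = Σ (Nₕ/N)·p̂ₕ.
Σ Nₕp̂ₕ = 812.84 + 3248.91 + 5462.64 + 1005.2 = 10529.59.
10529.59 / 192439 = 0.054717... → 0.0547.

0.0547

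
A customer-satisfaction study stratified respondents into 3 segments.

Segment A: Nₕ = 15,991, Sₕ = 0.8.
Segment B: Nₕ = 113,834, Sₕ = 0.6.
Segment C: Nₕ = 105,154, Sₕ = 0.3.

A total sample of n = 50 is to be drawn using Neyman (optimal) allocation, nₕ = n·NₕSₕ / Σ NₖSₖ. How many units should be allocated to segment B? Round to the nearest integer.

30

Σ NₕSₕ = 15991·0.8 + 113834·0.6 + 105154·0.3 = 112639.4.
Share for B: 68300.4/112639.4 = 0.60636.
n_B = 50 × 0.60636 = 30.318... → 30.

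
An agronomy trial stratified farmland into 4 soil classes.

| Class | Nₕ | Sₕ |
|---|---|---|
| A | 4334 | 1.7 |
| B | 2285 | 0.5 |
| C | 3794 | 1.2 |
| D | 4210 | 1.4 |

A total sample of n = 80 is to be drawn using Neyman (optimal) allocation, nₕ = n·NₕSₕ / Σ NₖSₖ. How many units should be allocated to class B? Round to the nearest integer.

5

A: NₕSₕ = 4334·1.7 = 7367.8
B: NₕSₕ = 2285·0.5 = 1142.5
C: NₕSₕ = 3794·1.2 = 4552.8
D: NₕSₕ = 4210·1.4 = 5894
Σ NₕSₕ = 18957.1.
n_B = 80·1142.5/18957.1 = 4.821... → 5.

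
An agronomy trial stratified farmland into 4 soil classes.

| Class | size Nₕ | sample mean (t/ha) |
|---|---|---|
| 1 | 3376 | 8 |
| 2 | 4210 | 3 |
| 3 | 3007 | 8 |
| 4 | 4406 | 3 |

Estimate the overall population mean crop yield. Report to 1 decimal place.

5.1

N = 14999; weights Wₕ = Nₕ/N = (0.2251, 0.2807, 0.2005, 0.2938).
x̄_st = Σ Wₕ·x̄ₕ = 0.2251·8 + 0.2807·3 + 0.2005·8 + 0.2938·3 ≈ 5.128...
→ 5.1.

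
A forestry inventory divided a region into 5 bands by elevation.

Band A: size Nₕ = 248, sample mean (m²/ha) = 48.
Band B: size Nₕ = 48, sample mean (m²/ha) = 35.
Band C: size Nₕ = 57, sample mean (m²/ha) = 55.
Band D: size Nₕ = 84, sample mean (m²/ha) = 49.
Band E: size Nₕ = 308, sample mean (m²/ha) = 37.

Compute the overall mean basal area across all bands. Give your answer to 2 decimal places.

43.26

N = 745; weights Wₕ = Nₕ/N = (0.3329, 0.0644, 0.0765, 0.1128, 0.4134).
x̄_st = Σ Wₕ·x̄ₕ = 0.3329·48 + 0.0644·35 + 0.0765·55 + 0.1128·49 + 0.4134·37 ≈ 43.2631...
→ 43.26.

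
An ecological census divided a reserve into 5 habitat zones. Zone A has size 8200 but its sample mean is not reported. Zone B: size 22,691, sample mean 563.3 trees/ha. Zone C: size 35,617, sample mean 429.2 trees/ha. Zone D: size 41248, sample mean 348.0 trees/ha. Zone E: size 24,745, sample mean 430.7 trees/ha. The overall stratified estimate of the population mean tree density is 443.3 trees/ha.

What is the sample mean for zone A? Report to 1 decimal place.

Σ Nₕx̄ₕ = N·μ, so 8200·x̄_A = 132501·443.3 − (22691·563.3 + 35617·429.2 + 41248·348.0 + 24745·430.7).
= 58737693.3 − 53080632.2 = 5657061.1.
x̄_A = 5657061.1 / 8200 = 689.886... → 689.9.

689.9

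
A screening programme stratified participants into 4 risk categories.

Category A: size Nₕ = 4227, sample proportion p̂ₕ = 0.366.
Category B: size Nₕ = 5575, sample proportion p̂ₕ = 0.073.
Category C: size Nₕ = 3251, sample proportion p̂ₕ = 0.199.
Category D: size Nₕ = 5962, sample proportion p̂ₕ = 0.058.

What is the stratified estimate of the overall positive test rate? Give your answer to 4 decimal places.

Wₕ = Nₕ/N with N = 19015: 0.2223, 0.2932, 0.1710, 0.3135.
p̂_st = 0.2223·0.366 + 0.2932·0.073 + 0.1710·0.199 + 0.3135·0.058 ≈ 0.154972... → 0.1550.

0.1550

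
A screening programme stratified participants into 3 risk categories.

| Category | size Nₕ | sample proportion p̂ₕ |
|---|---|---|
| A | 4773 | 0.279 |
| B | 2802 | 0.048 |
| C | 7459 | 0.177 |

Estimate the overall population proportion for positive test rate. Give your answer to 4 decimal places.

N = 4773 + 2802 + 7459 = 15034.
Overall proportion = Σ (Nₕ/N)·p̂ₕ.
Σ Nₕp̂ₕ = 1331.667 + 134.496 + 1320.243 = 2786.406.
2786.406 / 15034 = 0.185340... → 0.1853.

0.1853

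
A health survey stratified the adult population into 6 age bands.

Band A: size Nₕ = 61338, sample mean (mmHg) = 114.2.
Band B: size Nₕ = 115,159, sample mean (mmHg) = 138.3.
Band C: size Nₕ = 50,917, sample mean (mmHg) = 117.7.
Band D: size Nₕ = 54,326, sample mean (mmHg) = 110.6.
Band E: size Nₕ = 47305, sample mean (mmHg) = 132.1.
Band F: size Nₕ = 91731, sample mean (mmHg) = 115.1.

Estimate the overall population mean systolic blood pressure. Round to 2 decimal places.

122.96

x̄_st = (Σ Nₕx̄ₕ) / (Σ Nₕ) = (61338·114.2 + 115159·138.3 + 50917·117.7 + 54326·110.6 + 47305·132.1 + 91731·115.1) / 420776
= 51739904.4 / 420776 = 122.9631... → 122.96.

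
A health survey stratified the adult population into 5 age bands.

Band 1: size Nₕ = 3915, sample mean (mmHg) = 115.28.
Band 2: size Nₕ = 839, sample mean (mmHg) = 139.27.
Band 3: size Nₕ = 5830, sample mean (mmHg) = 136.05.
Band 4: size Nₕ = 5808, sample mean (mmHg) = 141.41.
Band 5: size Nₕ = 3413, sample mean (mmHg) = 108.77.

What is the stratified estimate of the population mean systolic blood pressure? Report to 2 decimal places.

N = 19805; weights Wₕ = Nₕ/N = (0.1977, 0.0424, 0.2944, 0.2933, 0.1723).
x̄_st = Σ Wₕ·x̄ₕ = 0.1977·115.28 + 0.0424·139.27 + 0.2944·136.05 + 0.2933·141.41 + 0.1723·108.77 ≈ 128.9514...
→ 128.95.

128.95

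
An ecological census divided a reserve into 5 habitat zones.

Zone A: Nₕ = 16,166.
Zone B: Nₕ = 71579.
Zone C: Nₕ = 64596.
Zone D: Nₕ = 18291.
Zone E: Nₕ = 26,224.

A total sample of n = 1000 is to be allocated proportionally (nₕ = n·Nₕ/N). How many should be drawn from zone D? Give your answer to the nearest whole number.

93

N = 16166 + 71579 + 64596 + 18291 + 26224 = 196856.
n_D = 1000·18291/196856 = 92.916... → 93.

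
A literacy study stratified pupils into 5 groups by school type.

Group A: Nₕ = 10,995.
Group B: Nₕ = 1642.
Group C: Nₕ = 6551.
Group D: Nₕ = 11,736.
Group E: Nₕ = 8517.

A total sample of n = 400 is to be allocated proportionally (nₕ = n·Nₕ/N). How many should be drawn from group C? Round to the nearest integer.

Share of group C = 6551/39441 = 0.16610.
Allocate 400 × 0.16610 = 66.438... → 66.

66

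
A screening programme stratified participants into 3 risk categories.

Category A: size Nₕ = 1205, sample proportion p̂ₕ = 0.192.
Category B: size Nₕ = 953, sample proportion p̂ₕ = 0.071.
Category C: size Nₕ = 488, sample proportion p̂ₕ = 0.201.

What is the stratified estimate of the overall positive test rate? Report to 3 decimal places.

N = 1205 + 953 + 488 = 2646.
Overall proportion = Σ (Nₕ/N)·p̂ₕ.
Σ Nₕp̂ₕ = 231.36 + 67.663 + 98.088 = 397.111.
397.111 / 2646 = 0.15008... → 0.150.

0.150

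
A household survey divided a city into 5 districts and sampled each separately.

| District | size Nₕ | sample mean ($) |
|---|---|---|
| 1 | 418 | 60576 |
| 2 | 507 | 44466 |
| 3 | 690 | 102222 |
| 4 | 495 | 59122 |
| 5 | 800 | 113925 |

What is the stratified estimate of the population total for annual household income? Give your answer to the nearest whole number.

1: 418·60576 = 25320768
2: 507·44466 = 22544262
3: 690·102222 = 70533180
4: 495·59122 = 29265390
5: 800·113925 = 91140000
τ̂ = Σ Nₕx̄ₕ = 238803600.

238803600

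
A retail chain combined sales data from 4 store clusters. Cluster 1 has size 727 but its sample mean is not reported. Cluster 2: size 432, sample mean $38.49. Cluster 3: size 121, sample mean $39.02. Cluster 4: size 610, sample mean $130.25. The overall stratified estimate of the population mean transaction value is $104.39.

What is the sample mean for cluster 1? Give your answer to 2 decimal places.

Σ Nₕx̄ₕ = N·μ, so 727·x̄_1 = 1890·104.39 − (432·38.49 + 121·39.02 + 610·130.25).
= 197297.1 − 100801.6 = 96495.5.
x̄_1 = 96495.5 / 727 = 132.7311... → 132.73.

132.73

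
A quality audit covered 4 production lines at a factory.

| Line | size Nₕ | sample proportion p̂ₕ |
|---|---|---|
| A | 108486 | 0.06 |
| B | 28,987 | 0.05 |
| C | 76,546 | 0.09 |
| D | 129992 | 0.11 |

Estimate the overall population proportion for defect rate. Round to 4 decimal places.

0.0847

Wₕ = Nₕ/N with N = 344011: 0.3154, 0.0843, 0.2225, 0.3779.
p̂_st = 0.3154·0.06 + 0.0843·0.05 + 0.2225·0.09 + 0.3779·0.11 ≈ 0.084726... → 0.0847.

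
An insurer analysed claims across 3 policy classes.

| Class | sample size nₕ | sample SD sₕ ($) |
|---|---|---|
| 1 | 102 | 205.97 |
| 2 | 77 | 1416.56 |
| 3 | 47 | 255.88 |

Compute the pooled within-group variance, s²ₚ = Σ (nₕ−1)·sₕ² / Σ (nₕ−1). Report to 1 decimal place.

1: (102−1)·205.97² = 101·42423.6409 = 4284787.7309
2: (77−1)·1416.56² = 76·2006642.2336 = 152504809.7536
3: (47−1)·255.88² = 46·65474.5744 = 3011830.4224
Numerator = 159801427.9069; denominator = Σ(nₕ−1) = 223.
s²ₚ = 159801427.9069/223 = 716598.331... → 716598.3.

716598.3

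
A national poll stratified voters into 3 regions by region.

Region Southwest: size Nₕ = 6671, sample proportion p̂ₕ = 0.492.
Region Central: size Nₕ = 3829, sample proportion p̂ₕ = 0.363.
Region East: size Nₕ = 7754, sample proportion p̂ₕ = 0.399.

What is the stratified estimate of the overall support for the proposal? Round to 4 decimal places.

0.4254

N = 6671 + 3829 + 7754 = 18254.
Overall proportion = Σ (Nₕ/N)·p̂ₕ.
Σ Nₕp̂ₕ = 3282.132 + 1389.927 + 3093.846 = 7765.905.
7765.905 / 18254 = 0.425436... → 0.4254.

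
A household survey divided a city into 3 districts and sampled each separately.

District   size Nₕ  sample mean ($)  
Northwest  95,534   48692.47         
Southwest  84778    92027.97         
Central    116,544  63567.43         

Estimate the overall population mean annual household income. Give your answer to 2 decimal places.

N = 296856; weights Wₕ = Nₕ/N = (0.3218, 0.2856, 0.3926).
x̄_st = Σ Wₕ·x̄ₕ = 0.3218·48692.47 + 0.2856·92027.97 + 0.3926·63567.43 ≈ 66908.3200...
→ 66908.32.

66908.32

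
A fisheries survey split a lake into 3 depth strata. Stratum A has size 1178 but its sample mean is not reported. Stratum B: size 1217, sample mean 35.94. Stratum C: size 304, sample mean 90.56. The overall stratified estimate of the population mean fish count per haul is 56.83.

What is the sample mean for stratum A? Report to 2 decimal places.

69.71

Σ Nₕx̄ₕ = N·μ, so 1178·x̄_A = 2699·56.83 − (1217·35.94 + 304·90.56).
= 153384.17 − 71269.22 = 82114.95.
x̄_A = 82114.95 / 1178 = 69.7071... → 69.71.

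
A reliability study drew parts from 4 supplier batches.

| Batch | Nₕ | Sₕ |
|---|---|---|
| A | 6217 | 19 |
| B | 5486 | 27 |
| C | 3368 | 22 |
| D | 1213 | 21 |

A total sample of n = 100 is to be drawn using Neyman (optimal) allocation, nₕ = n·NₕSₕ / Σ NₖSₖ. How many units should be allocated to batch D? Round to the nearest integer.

Σ NₕSₕ = 6217·19 + 5486·27 + 3368·22 + 1213·21 = 365814.
Share for D: 25473/365814 = 0.06963.
n_D = 100 × 0.06963 = 6.963... → 7.

7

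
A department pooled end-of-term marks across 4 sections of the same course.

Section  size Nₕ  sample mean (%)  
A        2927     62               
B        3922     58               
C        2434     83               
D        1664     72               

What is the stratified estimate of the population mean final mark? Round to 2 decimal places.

N = 2927 + 3922 + 2434 + 1664 = 10947.
Overall mean = Σ (Nₕ/N)·x̄ₕ — weight by population share, not a simple average.
Σ Nₕx̄ₕ = 2927·62 + 3922·58 + 2434·83 + 1664·72 = 181474 + 227476 + 202022 + 119808 = 730780.
Divide by N: 730780 / 10947 = 66.7562... → 66.76.

66.76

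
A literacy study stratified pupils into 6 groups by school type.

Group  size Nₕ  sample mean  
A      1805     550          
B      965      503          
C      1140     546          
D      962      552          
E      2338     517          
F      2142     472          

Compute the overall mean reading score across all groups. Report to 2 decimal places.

518.75

N = 1805 + 965 + 1140 + 962 + 2338 + 2142 = 9352.
The stratified mean weights each stratum mean by its population share Nₕ/N.
Σ Nₕx̄ₕ = 1805·550 + 965·503 + 1140·546 + 962·552 + 2338·517 + 2142·472 = 992750 + 485395 + 622440 + 531024 + 1208746 + 1011024 = 4851379.
Divide by N: 4851379 / 9352 = 518.7531... → 518.75.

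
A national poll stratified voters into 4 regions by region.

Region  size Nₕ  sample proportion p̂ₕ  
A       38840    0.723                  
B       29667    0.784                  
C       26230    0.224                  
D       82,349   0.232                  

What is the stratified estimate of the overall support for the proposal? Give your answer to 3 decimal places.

N = 38840 + 29667 + 26230 + 82349 = 177086.
Overall proportion = Σ (Nₕ/N)·p̂ₕ.
Σ Nₕp̂ₕ = 28081.32 + 23258.928 + 5875.52 + 19104.968 = 76320.736.
76320.736 / 177086 = 0.43098... → 0.431.

0.431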